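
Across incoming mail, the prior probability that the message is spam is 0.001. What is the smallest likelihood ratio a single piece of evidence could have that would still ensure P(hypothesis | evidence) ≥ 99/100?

98901

Prior odds = 0.001/0.999 = 1/999.
Target odds = 0.99/0.01 = 99.
Required Bayes factor = 99 ÷ (1/999) = 98901.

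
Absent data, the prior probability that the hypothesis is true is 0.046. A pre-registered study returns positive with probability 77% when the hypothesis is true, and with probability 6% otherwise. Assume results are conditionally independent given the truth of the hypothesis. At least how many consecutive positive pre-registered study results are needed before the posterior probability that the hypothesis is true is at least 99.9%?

4

Prior odds: 0.046 ÷ 0.954 = 23/477.
Likelihood ratio of a positive result = 0.77/0.06 = 77/6.
Target odds: 0.999 ÷ 0.001 = 999.
Need (23/477) × (77/6)ⁿ ≥ 999, i.e. (77/6)ⁿ ≥ 476523/23.
(77/6)³ = 456533/216 falls short of 476523/23 but (77/6)⁴ = 35153041/1296 reaches it, so n = 4.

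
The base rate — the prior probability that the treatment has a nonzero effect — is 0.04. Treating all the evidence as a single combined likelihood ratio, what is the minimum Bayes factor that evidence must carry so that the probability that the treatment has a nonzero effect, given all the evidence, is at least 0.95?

Prior odds = 0.04/0.96 = 1/24.
Target odds = 0.95/0.05 = 19.
Required Bayes factor = 19 ÷ (1/24) = 456.

456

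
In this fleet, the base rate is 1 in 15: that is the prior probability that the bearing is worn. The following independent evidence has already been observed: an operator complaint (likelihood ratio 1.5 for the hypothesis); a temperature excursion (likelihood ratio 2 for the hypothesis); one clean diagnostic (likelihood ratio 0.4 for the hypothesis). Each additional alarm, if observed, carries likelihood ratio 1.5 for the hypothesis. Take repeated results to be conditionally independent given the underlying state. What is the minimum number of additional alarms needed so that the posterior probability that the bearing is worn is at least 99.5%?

Prior odds = (1/15)/(14/15) = 1/14.
Combined Bayes factor of the evidence already in hand = 1.5 × 2 × 0.4 = 1.2.
Odds after that evidence = (1/14) × 1.2 = 3/35.
Target odds = 0.995/0.005 = 199.
Need 1.5ⁿ ≥ 199 ÷ (3/35) = 6965/3.
1.5¹⁹ ≈2216.84 falls short of 6965/3 but 1.5²⁰ ≈3325.26 reaches it, so n = 20.

20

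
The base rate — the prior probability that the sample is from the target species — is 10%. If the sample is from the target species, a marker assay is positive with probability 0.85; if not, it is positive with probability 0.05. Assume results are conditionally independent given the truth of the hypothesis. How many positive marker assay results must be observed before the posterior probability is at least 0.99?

Prior odds = 0.1/0.9 = 1/9.
Likelihood ratio of a positive = 0.85/0.05 = 17.
Target odds: 0.99 ÷ 0.01 = 99.
Require 17ⁿ ≥ 99 ÷ (1/9) = 891.
17² = 289 falls short of 891 but 17³ = 4913 reaches it, so n = 3.

3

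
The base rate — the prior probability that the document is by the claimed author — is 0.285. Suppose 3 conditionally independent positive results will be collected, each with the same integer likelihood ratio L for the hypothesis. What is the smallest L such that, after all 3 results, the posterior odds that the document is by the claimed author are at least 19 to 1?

Prior odds = 0.285/0.715 = 57/143.
Target odds = 19.
Need L³ ≥ 19 ÷ (57/143) = 143/3.
3³ = 27 < 143/3 ≤ 64 = 4³, so L = 4.

4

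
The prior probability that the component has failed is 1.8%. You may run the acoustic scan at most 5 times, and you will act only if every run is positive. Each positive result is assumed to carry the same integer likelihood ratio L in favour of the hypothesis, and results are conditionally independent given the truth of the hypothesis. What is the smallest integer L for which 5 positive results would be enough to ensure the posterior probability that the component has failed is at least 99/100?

Prior odds = 0.018/0.982 = 9/491.
Target odds = 0.99/0.01 = 99.
Need L⁵ ≥ 99 ÷ (9/491) = 5401.
5⁵ = 3125 < 5401 ≤ 7776 = 6⁵, so L = 6.

6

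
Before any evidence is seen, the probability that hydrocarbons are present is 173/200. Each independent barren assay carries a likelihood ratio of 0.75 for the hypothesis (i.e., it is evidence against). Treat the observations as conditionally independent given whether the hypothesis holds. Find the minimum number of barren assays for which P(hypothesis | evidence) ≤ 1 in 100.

23

Prior odds: 0.865 ÷ 0.135 = 173/27.
Likelihood ratio per barren assay = 0.75.
Target posterior odds = 0.01/0.99 = 1/99.
Require 0.75ⁿ ≤ 1/99 ÷ (173/27) = 3/1903.
0.75²² ≈0.00178381 is still above 3/1903 but 0.75²³ ≈0.00133786 is at or below it, so n = 23.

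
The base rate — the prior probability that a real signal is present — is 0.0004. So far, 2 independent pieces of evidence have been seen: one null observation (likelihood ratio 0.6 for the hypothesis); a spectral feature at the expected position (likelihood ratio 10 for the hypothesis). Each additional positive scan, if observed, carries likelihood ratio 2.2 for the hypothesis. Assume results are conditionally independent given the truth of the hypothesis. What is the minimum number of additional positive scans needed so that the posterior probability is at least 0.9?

11

Prior odds = 0.0004/0.9996 = 1/2499.
Combined Bayes factor of the evidence already in hand = 0.6 × 10 = 6.
Odds after that evidence = (1/2499) × 6 = 2/833.
Target odds = 0.9/0.1 = 9.
Need 2.2ⁿ ≥ 9 ÷ (2/833) = 3748.5.
2.2¹⁰ ≈2655.99 falls short of 3748.5 but 2.2¹¹ ≈5843.18 reaches it, so n = 11.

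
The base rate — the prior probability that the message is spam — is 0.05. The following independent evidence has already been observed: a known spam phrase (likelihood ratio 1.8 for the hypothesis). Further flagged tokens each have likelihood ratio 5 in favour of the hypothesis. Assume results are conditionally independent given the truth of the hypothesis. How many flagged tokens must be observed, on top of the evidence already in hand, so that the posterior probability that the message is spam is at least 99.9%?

6

Prior odds = 0.05/0.95 = 1/19.
Bayes factor of the evidence already in hand = 1.8.
Odds after that evidence = (1/19) × 1.8 = 9/95.
Target odds = 0.999/0.001 = 999.
Need 5ⁿ ≥ 999 ÷ (9/95) = 10545.
5⁵ = 3125 falls short of 10545 but 5⁶ = 15625 reaches it, so n = 6.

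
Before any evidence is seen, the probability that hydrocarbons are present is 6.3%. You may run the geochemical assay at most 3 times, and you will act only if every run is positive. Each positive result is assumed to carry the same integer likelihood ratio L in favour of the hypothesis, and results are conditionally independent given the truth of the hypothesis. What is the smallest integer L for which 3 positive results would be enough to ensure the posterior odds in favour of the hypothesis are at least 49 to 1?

Prior odds = 0.063/0.937 = 63/937.
Target odds = 49.
Need L³ ≥ 49 ÷ (63/937) = 6559/9.
8³ = 512 < 6559/9 ≤ 729 = 9³, so L = 9.

9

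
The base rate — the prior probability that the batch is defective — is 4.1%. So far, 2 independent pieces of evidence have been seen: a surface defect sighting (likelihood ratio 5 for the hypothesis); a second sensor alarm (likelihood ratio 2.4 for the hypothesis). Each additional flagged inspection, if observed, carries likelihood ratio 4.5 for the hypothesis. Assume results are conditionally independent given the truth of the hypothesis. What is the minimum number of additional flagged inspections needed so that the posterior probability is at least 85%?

Prior odds = 0.041/0.959 = 41/959.
Combined Bayes factor of the evidence already in hand = 5 × 2.4 = 12.
Odds after that evidence = (41/959) × 12 = 492/959.
Target odds = 0.85/0.15 = 17/3.
Need 4.5ⁿ ≥ 17/3 ÷ (492/959) = 16303/1476.
4.5¹ = 4.5 falls short of 16303/1476 but 4.5² = 20.25 reaches it, so n = 2.

2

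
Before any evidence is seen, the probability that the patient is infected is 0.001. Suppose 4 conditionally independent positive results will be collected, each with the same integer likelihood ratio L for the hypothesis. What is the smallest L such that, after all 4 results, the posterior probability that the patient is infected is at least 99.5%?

Prior odds = 0.001/0.999 = 1/999.
Target odds = 0.995/0.005 = 199.
Need L⁴ ≥ 199 ÷ (1/999) = 198801.
21⁴ = 194481 < 198801 ≤ 234256 = 22⁴, so L = 22.

22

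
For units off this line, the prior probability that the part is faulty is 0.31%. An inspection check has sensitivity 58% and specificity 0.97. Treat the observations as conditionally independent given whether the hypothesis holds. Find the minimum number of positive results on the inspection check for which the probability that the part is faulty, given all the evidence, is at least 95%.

3

Prior odds = 0.0031/0.9969 = 31/9969.
False-positive rate = 1 − 0.97 = 0.03; likelihood ratio of a positive = 0.58/0.03 = 58/3.
Target posterior odds = 0.95/0.05 = 19.
Need (31/9969) × (58/3)ⁿ ≥ 19, i.e. (58/3)ⁿ ≥ 189411/31.
(58/3)² = 3364/9 falls short of 189411/31 but (58/3)³ = 195112/27 reaches it, so n = 3.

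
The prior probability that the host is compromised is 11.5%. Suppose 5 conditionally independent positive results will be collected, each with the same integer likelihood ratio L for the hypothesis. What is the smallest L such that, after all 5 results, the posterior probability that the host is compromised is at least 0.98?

4

Prior odds = 0.115/0.885 = 23/177.
Target odds = 0.98/0.02 = 49.
Need L⁵ ≥ 49 ÷ (23/177) = 8673/23.
3⁵ = 243 < 8673/23 ≤ 1024 = 4⁵, so L = 4.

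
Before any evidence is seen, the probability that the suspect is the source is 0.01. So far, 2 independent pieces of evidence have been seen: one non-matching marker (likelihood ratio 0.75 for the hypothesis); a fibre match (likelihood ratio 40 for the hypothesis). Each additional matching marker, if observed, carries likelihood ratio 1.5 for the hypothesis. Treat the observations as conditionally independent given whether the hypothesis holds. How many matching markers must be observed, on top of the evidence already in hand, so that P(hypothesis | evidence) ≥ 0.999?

Prior odds = 0.01/0.99 = 1/99.
Combined Bayes factor of the evidence already in hand = 0.75 × 40 = 30.
Odds after that evidence = (1/99) × 30 = 10/33.
Target odds = 0.999/0.001 = 999.
Need 1.5ⁿ ≥ 999 ÷ (10/33) = 3296.7.
1.5¹⁹ ≈2216.84 falls short of 3296.7 but 1.5²⁰ ≈3325.26 reaches it, so n = 20.

20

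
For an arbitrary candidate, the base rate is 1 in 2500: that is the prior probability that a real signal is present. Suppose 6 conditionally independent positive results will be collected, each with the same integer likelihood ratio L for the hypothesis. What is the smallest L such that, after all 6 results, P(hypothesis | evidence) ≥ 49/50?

Prior odds = 0.0004/0.9996 = 1/2499.
Target odds = 0.98/0.02 = 49.
Need L⁶ ≥ 49 ÷ (1/2499) = 122451.
7⁶ = 117649 < 122451 ≤ 262144 = 8⁶, so L = 8.

8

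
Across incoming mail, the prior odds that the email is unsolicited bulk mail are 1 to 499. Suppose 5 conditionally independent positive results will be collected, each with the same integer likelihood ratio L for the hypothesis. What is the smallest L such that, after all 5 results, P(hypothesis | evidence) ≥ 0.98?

Prior odds = 1/499.
Target odds = 0.98/0.02 = 49.
Need L⁵ ≥ 49 ÷ (1/499) = 24451.
7⁵ = 16807 < 24451 ≤ 32768 = 8⁵, so L = 8.

8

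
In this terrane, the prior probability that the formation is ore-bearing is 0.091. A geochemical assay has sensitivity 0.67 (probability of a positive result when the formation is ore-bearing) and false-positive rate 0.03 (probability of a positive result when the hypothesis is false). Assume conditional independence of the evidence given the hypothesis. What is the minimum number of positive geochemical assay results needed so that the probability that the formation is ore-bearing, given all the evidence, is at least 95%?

Prior odds: 0.091 ÷ 0.909 = 91/909.
Likelihood ratio of a positive result = 0.67/0.03 = 67/3.
Target odds: 0.95 ÷ 0.05 = 19.
Need (91/909) × (67/3)ⁿ ≥ 19, i.e. (67/3)ⁿ ≥ 17271/91.
(67/3)¹ = 67/3 falls short of 17271/91 but (67/3)² = 4489/9 reaches it, so n = 2.

2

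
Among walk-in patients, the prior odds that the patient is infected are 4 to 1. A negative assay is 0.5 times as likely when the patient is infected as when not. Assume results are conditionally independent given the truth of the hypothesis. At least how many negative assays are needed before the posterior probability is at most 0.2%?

11

Prior odds = 4.
Likelihood ratio per negative assay = 0.5.
Target odds: 0.002 ÷ 0.998 = 1/499.
Require 0.5ⁿ ≤ 1/499 ÷ 4 = 1/1996.
0.5¹⁰ = 1/1024 is still above 1/1996 but 0.5¹¹ = 1/2048 is at or below it, so n = 11.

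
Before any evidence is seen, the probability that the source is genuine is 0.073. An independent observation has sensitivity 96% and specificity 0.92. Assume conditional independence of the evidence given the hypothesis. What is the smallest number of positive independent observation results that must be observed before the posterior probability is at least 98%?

Prior odds = 0.073/0.927 = 73/927.
False-positive rate = 1 − 0.92 = 0.08; likelihood ratio of a positive = 0.96/0.08 = 12.
Target posterior odds = 0.98/0.02 = 49.
Require 12ⁿ ≥ 49 ÷ (73/927) = 45423/73.
12² = 144 falls short of 45423/73 but 12³ = 1728 reaches it, so n = 3.

3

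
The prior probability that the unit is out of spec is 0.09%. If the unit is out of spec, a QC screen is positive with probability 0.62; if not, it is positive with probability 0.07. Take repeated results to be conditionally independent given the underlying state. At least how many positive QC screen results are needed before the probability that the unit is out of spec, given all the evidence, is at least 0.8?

4

Prior odds = 0.0009/0.9991 = 9/9991.
Likelihood ratio of a positive = 0.62/0.07 = 62/7.
Target odds: 0.8 ÷ 0.2 = 4.
Need (9/9991) × (62/7)ⁿ ≥ 4, i.e. (62/7)ⁿ ≥ 39964/9.
(62/7)³ = 238328/343 falls short of 39964/9 but (62/7)⁴ = 14776336/2401 reaches it, so n = 4.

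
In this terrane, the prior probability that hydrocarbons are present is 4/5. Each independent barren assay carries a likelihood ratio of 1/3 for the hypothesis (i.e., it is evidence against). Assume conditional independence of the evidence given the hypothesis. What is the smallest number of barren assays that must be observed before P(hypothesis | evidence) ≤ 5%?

Prior odds = 0.8/0.2 = 4.
Likelihood ratio per barren assay = 1/3.
Target posterior odds = 0.05/0.95 = 1/19.
Need 4 × (1/3)ⁿ ≤ 1/19, i.e. (1/3)ⁿ ≤ 1/76.
(1/3)³ = 1/27 is still above 1/76 but (1/3)⁴ = 1/81 is at or below it, so n = 4.

4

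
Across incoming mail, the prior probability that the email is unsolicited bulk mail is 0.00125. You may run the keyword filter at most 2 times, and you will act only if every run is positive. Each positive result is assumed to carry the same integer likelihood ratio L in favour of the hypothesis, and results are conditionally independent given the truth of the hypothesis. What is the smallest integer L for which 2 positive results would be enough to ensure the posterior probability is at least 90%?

85

Prior odds = 0.00125/0.99875 = 1/799.
Target odds = 0.9/0.1 = 9.
Need L² ≥ 9 ÷ (1/799) = 7191.
84² = 7056 < 7191 ≤ 7225 = 85², so L = 85.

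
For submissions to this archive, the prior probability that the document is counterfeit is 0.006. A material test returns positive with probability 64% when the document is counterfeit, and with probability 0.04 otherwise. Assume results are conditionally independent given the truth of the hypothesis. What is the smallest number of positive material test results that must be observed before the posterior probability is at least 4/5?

Prior odds: 0.006 ÷ 0.994 = 3/497.
Likelihood ratio of a positive result = 0.64/0.04 = 16.
Target odds: 0.8 ÷ 0.2 = 4.
Need (3/497) × 16ⁿ ≥ 4, i.e. 16ⁿ ≥ 1988/3.
16² = 256 falls short of 1988/3 but 16³ = 4096 reaches it, so n = 3.

3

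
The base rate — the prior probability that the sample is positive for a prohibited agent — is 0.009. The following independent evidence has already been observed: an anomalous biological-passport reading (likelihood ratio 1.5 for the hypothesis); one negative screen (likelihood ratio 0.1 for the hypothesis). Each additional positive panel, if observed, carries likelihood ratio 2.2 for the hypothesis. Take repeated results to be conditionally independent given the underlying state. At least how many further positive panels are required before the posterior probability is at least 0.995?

Prior odds = 0.009/0.991 = 9/991.
Combined Bayes factor of the evidence already in hand = 1.5 × 0.1 = 0.15.
Odds after that evidence = (9/991) × 0.15 = 27/19820.
Target odds = 0.995/0.005 = 199.
Need 2.2ⁿ ≥ 199 ÷ (27/19820) = 3944180/27.
2.2¹⁵ ≈136880 falls short of 3944180/27 but 2.2¹⁶ ≈301136 reaches it, so n = 16.

16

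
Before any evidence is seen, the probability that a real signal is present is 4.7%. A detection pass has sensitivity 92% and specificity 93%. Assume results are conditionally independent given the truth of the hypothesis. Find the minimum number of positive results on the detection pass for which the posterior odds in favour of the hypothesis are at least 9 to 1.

3

Prior odds: 0.047 ÷ 0.953 = 47/953.
False-positive rate = 1 − 0.93 = 0.07; likelihood ratio of a positive = 0.92/0.07 = 92/7.
Target odds = 9.
Need (47/953) × (92/7)ⁿ ≥ 9, i.e. (92/7)ⁿ ≥ 8577/47.
(92/7)² = 8464/49 falls short of 8577/47 but (92/7)³ = 778688/343 reaches it, so n = 3.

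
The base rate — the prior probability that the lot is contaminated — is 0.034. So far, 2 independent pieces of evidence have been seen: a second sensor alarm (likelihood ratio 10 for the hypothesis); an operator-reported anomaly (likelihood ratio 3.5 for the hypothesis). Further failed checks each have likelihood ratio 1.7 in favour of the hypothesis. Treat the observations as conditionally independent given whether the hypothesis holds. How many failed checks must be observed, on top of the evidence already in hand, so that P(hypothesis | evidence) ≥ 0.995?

Prior odds = 0.034/0.966 = 17/483.
Combined Bayes factor of the evidence already in hand = 10 × 3.5 = 35.
Odds after that evidence = (17/483) × 35 = 85/69.
Target odds = 0.995/0.005 = 199.
Need 1.7ⁿ ≥ 199 ÷ (85/69) = 13731/85.
1.7⁹ ≈118.588 falls short of 13731/85 but 1.7¹⁰ ≈201.599 reaches it, so n = 10.

10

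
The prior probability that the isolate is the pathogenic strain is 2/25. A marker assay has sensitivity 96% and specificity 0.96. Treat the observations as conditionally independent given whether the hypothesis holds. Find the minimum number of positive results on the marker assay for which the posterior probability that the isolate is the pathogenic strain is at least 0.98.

2

Prior odds: 0.08 ÷ 0.92 = 2/23.
False-positive rate = 1 − 0.96 = 0.04; likelihood ratio of a positive = 0.96/0.04 = 24.
Target odds: 0.98 ÷ 0.02 = 49.
Require 24ⁿ ≥ 49 ÷ (2/23) = 563.5.
24¹ = 24 falls short of 563.5 but 24² = 576 reaches it, so n = 2.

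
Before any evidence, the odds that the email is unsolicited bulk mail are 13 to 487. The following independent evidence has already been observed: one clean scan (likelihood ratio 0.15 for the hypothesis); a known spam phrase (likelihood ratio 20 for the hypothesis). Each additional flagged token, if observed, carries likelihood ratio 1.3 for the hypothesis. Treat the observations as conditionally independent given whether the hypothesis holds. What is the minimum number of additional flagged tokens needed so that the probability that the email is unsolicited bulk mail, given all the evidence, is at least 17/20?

17

Prior odds = 13/487.
Combined Bayes factor of the evidence already in hand = 0.15 × 20 = 3.
Odds after that evidence = (13/487) × 3 = 39/487.
Target odds = 0.85/0.15 = 17/3.
Need 1.3ⁿ ≥ 17/3 ÷ (39/487) = 8279/117.
1.3¹⁶ ≈66.5417 falls short of 8279/117 but 1.3¹⁷ ≈86.5042 reaches it, so n = 17.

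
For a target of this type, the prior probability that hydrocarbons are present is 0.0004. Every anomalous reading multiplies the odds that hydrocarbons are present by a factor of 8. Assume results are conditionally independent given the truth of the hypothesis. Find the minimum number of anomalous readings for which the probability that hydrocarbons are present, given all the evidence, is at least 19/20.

6

Prior odds = 0.0004/0.9996 = 1/2499.
Likelihood ratio per anomalous reading = 8.
Target odds: 0.95 ÷ 0.05 = 19.
Require 8ⁿ ≥ 19 ÷ (1/2499) = 47481.
8⁵ = 32768 falls short of 47481 but 8⁶ = 262144 reaches it, so n = 6.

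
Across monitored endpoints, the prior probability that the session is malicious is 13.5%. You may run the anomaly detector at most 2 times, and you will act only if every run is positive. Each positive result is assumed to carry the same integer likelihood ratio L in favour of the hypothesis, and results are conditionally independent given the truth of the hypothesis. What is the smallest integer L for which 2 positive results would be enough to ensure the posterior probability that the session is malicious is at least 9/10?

Prior odds = 0.135/0.865 = 27/173.
Target odds = 0.9/0.1 = 9.
Need L² ≥ 9 ÷ (27/173) = 173/3.
7² = 49 < 173/3 ≤ 64 = 8², so L = 8.

8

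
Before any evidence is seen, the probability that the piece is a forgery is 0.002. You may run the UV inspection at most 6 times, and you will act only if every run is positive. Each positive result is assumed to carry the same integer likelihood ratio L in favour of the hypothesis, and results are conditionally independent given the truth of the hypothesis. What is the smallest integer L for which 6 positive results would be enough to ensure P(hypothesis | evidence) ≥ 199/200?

7

Prior odds = 0.002/0.998 = 1/499.
Target odds = 0.995/0.005 = 199.
Need L⁶ ≥ 199 ÷ (1/499) = 99301.
6⁶ = 46656 < 99301 ≤ 117649 = 7⁶, so L = 7.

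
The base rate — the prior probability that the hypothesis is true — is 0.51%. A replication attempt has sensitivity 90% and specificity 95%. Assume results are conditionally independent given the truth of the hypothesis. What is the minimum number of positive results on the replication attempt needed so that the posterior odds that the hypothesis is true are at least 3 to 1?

Prior odds = 0.0051/0.9949 = 51/9949.
False-positive rate = 1 − 0.95 = 0.05; likelihood ratio of a positive = 0.9/0.05 = 18.
Target odds = 3.
Require 18ⁿ ≥ 3 ÷ (51/9949) = 9949/17.
18² = 324 falls short of 9949/17 but 18³ = 5832 reaches it, so n = 3.

3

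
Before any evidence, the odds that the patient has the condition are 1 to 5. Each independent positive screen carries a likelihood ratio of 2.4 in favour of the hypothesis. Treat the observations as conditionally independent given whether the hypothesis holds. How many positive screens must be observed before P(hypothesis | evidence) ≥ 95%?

6

Prior odds = 0.2.
Likelihood ratio per positive screen = 2.4.
Target odds: 0.95 ÷ 0.05 = 19.
Need 0.2 × 2.4ⁿ ≥ 19, i.e. 2.4ⁿ ≥ 95.
2.4⁵ = 79.62624 falls short of 95 but 2.4⁶ = 2985984/15625 reaches it, so n = 6.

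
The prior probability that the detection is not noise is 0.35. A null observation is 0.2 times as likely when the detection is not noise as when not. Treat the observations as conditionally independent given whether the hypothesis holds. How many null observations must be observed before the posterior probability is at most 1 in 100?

3

Prior odds: 0.35 ÷ 0.65 = 7/13.
Likelihood ratio per null observation = 0.2.
Target odds: 0.01 ÷ 0.99 = 1/99.
Require 0.2ⁿ ≤ 1/99 ÷ (7/13) = 13/693.
0.2² = 0.04 is still above 13/693 but 0.2³ = 0.008 is at or below it, so n = 3.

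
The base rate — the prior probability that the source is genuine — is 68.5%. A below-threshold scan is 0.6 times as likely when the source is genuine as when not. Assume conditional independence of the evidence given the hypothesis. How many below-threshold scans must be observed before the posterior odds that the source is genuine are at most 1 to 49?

10

Prior odds: 0.685 ÷ 0.315 = 137/63.
Likelihood ratio per below-threshold scan = 0.6.
Target odds = 1/49.
Require 0.6ⁿ ≤ 1/49 ÷ (137/63) = 9/959.
0.6⁹ = 19683/1953125 is still above 9/959 but 0.6¹⁰ = 59049/9765625 is at or below it, so n = 10.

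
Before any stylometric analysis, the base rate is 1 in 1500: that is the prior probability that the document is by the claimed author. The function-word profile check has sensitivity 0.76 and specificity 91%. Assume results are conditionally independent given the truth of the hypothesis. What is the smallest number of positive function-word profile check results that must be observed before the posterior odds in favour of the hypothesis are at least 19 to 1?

Prior odds = (1/1500)/(1499/1500) = 1/1499.
False-positive rate = 1 − 0.91 = 0.09; likelihood ratio of a positive = 0.76/0.09 = 76/9.
Target odds = 19.
Need (1/1499) × (76/9)ⁿ ≥ 19, i.e. (76/9)ⁿ ≥ 28481.
(76/9)⁴ = 33362176/6561 falls short of 28481 but (76/9)⁵ ≈42939.3 reaches it, so n = 5.

5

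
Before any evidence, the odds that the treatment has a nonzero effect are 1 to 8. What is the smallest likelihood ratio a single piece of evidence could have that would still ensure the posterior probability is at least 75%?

24

Prior odds = 0.125.
Target odds = 0.75/0.25 = 3.
Required Bayes factor = 3 ÷ 0.125 = 24.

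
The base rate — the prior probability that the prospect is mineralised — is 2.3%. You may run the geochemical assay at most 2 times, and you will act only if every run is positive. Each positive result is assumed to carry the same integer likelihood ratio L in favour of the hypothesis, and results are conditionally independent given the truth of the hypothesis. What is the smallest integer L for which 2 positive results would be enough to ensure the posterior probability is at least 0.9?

Prior odds = 0.023/0.977 = 23/977.
Target odds = 0.9/0.1 = 9.
Need L² ≥ 9 ÷ (23/977) = 8793/23.
19² = 361 < 8793/23 ≤ 400 = 20², so L = 20.

20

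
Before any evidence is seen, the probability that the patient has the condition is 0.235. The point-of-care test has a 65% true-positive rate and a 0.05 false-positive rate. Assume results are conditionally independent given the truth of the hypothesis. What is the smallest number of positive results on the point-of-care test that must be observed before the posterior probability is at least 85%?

2

Prior odds = 0.235/0.765 = 47/153.
Likelihood ratio of a positive result = 0.65/0.05 = 13.
Target posterior odds = 0.85/0.15 = 17/3.
Need (47/153) × 13ⁿ ≥ 17/3, i.e. 13ⁿ ≥ 867/47.
13¹ = 13 falls short of 867/47 but 13² = 169 reaches it, so n = 2.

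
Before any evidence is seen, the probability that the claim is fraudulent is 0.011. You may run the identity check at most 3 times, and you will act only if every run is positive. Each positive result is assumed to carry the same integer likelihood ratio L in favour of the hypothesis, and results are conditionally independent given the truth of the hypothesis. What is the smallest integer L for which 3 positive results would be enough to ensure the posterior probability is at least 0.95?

Prior odds = 0.011/0.989 = 11/989.
Target odds = 0.95/0.05 = 19.
Need L³ ≥ 19 ÷ (11/989) = 18791/11.
11³ = 1331 < 18791/11 ≤ 1728 = 12³, so L = 12.

12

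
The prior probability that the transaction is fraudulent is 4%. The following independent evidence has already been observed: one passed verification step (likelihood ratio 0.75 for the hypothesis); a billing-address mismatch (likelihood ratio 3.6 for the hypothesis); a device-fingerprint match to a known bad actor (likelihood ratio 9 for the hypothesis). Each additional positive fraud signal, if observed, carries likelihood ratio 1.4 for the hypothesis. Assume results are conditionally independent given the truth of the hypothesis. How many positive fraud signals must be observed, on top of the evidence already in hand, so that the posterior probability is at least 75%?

Prior odds = 0.04/0.96 = 1/24.
Combined Bayes factor of the evidence already in hand = 0.75 × 3.6 × 9 = 24.3.
Odds after that evidence = (1/24) × 24.3 = 1.0125.
Target odds = 0.75/0.25 = 3.
Need 1.4ⁿ ≥ 3 ÷ 1.0125 = 80/27.
1.4³ = 2.744 falls short of 80/27 but 1.4⁴ = 3.8416 reaches it, so n = 4.

4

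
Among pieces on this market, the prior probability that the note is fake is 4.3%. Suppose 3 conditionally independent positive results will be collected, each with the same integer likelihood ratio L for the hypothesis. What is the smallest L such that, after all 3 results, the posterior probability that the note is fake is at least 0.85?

Prior odds = 0.043/0.957 = 43/957.
Target odds = 0.85/0.15 = 17/3.
Need L³ ≥ 17/3 ÷ (43/957) = 5423/43.
5³ = 125 < 5423/43 ≤ 216 = 6³, so L = 6.

6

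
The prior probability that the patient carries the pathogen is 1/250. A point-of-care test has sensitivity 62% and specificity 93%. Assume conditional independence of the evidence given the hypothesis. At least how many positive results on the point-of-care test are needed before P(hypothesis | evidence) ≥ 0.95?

Prior odds: 0.004 ÷ 0.996 = 1/249.
False-positive rate = 1 − 0.93 = 0.07; likelihood ratio of a positive = 0.62/0.07 = 62/7.
Target posterior odds = 0.95/0.05 = 19.
Need (1/249) × (62/7)ⁿ ≥ 19, i.e. (62/7)ⁿ ≥ 4731.
(62/7)³ = 238328/343 falls short of 4731 but (62/7)⁴ = 14776336/2401 reaches it, so n = 4.

4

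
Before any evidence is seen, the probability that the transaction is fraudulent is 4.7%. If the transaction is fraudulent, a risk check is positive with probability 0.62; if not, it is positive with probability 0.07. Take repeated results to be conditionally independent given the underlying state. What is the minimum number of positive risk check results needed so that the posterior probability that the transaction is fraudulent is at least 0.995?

Prior odds = 0.047/0.953 = 47/953.
Likelihood ratio of a positive = 0.62/0.07 = 62/7.
Target odds: 0.995 ÷ 0.005 = 199.
Need (47/953) × (62/7)ⁿ ≥ 199, i.e. (62/7)ⁿ ≥ 189647/47.
(62/7)³ = 238328/343 falls short of 189647/47 but (62/7)⁴ = 14776336/2401 reaches it, so n = 4.

4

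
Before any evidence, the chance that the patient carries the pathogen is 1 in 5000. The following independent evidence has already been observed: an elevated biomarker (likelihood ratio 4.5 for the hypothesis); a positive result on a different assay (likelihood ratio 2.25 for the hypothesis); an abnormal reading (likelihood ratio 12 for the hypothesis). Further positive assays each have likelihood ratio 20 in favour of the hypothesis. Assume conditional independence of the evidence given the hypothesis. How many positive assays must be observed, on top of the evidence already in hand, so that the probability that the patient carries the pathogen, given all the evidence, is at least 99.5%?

4

Prior odds = 0.0002/0.9998 = 1/4999.
Combined Bayes factor of the evidence already in hand = 4.5 × 2.25 × 12 = 121.5.
Odds after that evidence = (1/4999) × 121.5 = 243/9998.
Target odds = 0.995/0.005 = 199.
Need 20ⁿ ≥ 199 ÷ (243/9998) = 1989602/243.
20³ = 8000 falls short of 1989602/243 but 20⁴ = 160000 reaches it, so n = 4.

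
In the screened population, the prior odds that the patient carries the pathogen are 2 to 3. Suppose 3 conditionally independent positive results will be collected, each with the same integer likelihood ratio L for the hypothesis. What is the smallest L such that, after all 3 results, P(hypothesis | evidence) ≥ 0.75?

2

Prior odds = 2/3.
Target odds = 0.75/0.25 = 3.
Need L³ ≥ 3 ÷ (2/3) = 4.5.
1³ = 1 < 4.5 ≤ 8 = 2³, so L = 2.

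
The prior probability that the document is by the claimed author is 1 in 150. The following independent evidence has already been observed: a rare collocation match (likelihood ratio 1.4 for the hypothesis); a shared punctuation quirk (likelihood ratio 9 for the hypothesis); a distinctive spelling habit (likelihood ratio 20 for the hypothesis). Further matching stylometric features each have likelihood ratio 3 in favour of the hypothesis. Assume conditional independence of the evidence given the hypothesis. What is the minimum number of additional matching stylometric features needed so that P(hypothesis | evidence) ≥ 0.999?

6

Prior odds = (1/150)/(149/150) = 1/149.
Combined Bayes factor of the evidence already in hand = 1.4 × 9 × 20 = 252.
Odds after that evidence = (1/149) × 252 = 252/149.
Target odds = 0.999/0.001 = 999.
Need 3ⁿ ≥ 999 ÷ (252/149) = 16539/28.
3⁵ = 243 falls short of 16539/28 but 3⁶ = 729 reaches it, so n = 6.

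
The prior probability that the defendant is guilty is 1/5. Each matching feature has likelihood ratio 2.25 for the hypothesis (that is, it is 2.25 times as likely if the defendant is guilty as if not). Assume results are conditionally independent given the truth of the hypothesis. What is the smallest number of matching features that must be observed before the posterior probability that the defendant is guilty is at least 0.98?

7

Prior odds = 0.2/0.8 = 0.25.
Likelihood ratio per matching feature = 2.25.
Target posterior odds = 0.98/0.02 = 49.
Require 2.25ⁿ ≥ 49 ÷ 0.25 = 196.
2.25⁶ = 531441/4096 falls short of 196 but 2.25⁷ = 4782969/16384 reaches it, so n = 7.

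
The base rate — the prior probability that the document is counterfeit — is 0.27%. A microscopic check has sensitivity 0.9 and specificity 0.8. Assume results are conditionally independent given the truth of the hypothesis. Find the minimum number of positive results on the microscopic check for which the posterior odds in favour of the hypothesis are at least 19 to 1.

6

Prior odds: 0.0027 ÷ 0.9973 = 27/9973.
False-positive rate = 1 − 0.8 = 0.2; likelihood ratio of a positive = 0.9/0.2 = 4.5.
Target odds = 19.
Require 4.5ⁿ ≥ 19 ÷ (27/9973) = 189487/27.
4.5⁵ = 1845.28125 falls short of 189487/27 but 4.5⁶ = 8303.765625 reaches it, so n = 6.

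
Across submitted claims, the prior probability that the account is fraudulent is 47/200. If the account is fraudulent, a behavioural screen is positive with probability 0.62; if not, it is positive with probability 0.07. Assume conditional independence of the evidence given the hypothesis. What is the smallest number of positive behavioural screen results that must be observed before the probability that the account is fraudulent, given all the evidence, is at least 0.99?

Prior odds: 0.235 ÷ 0.765 = 47/153.
Likelihood ratio of a positive = 0.62/0.07 = 62/7.
Target odds: 0.99 ÷ 0.01 = 99.
Require (62/7)ⁿ ≥ 99 ÷ (47/153) = 15147/47.
(62/7)² = 3844/49 falls short of 15147/47 but (62/7)³ = 238328/343 reaches it, so n = 3.

3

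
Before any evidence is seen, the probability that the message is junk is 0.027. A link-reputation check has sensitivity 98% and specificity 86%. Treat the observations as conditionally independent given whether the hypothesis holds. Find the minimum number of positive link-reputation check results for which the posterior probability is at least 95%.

4

Prior odds = 0.027/0.973 = 27/973.
False-positive rate = 1 − 0.86 = 0.14; likelihood ratio of a positive = 0.98/0.14 = 7.
Target posterior odds = 0.95/0.05 = 19.
Need (27/973) × 7ⁿ ≥ 19, i.e. 7ⁿ ≥ 18487/27.
7³ = 343 falls short of 18487/27 but 7⁴ = 2401 reaches it, so n = 4.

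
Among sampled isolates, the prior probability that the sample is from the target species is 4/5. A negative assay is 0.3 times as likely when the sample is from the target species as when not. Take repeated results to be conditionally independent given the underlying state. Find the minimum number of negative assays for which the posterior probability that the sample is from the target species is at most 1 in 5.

Prior odds = 0.8/0.2 = 4.
Likelihood ratio per negative assay = 0.3.
Target odds: 0.2 ÷ 0.8 = 0.25.
Require 0.3ⁿ ≤ 0.25 ÷ 4 = 0.0625.
0.3² = 0.09 is still above 0.0625 but 0.3³ = 0.027 is at or below it, so n = 3.

3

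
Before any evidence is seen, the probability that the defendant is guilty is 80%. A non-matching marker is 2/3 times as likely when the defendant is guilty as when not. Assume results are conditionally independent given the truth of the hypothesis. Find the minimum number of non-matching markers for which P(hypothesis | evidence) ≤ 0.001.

Prior odds = 0.8/0.2 = 4.
Likelihood ratio per non-matching marker = 2/3.
Target odds: 0.001 ÷ 0.999 = 1/999.
Require (2/3)ⁿ ≤ 1/999 ÷ 4 = 1/3996.
(2/3)²⁰ ≈0.000300729 is still above 1/3996 but (2/3)²¹ ≈0.000200486 is at or below it, so n = 21.

21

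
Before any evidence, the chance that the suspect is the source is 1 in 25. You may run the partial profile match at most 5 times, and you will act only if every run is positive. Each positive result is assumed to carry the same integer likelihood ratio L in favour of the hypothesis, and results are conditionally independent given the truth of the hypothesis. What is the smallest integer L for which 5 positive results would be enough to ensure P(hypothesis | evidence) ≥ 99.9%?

8

Prior odds = 0.04/0.96 = 1/24.
Target odds = 0.999/0.001 = 999.
Need L⁵ ≥ 999 ÷ (1/24) = 23976.
7⁵ = 16807 < 23976 ≤ 32768 = 8⁵, so L = 8.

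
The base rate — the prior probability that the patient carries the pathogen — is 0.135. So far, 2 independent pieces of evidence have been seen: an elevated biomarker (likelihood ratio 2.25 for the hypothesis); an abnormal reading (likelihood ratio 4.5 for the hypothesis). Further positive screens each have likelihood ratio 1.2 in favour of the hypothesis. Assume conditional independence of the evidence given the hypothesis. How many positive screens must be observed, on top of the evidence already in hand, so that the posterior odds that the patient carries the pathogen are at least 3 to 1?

Prior odds = 0.135/0.865 = 27/173.
Combined Bayes factor of the evidence already in hand = 2.25 × 4.5 = 10.125.
Odds after that evidence = (27/173) × 10.125 = 2187/1384.
Target odds = 3.
Need 1.2ⁿ ≥ 3 ÷ (2187/1384) = 1384/729.
1.2³ = 1.728 falls short of 1384/729 but 1.2⁴ = 2.0736 reaches it, so n = 4.

4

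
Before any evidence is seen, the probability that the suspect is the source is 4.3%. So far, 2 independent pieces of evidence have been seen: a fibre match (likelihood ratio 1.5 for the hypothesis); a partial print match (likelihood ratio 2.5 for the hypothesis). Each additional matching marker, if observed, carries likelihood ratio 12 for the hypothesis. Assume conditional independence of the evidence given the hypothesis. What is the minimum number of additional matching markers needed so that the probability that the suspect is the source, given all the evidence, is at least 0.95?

Prior odds = 0.043/0.957 = 43/957.
Combined Bayes factor of the evidence already in hand = 1.5 × 2.5 = 3.75.
Odds after that evidence = (43/957) × 3.75 = 215/1276.
Target odds = 0.95/0.05 = 19.
Need 12ⁿ ≥ 19 ÷ (215/1276) = 24244/215.
12¹ = 12 falls short of 24244/215 but 12² = 144 reaches it, so n = 2.

2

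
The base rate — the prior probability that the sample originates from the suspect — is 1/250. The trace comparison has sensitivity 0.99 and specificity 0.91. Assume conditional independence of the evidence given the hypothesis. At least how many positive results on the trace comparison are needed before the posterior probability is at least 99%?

5

Prior odds: 0.004 ÷ 0.996 = 1/249.
False-positive rate = 1 − 0.91 = 0.09; likelihood ratio of a positive = 0.99/0.09 = 11.
Target posterior odds = 0.99/0.01 = 99.
Require 11ⁿ ≥ 99 ÷ (1/249) = 24651.
11⁴ = 14641 falls short of 24651 but 11⁵ = 161051 reaches it, so n = 5.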